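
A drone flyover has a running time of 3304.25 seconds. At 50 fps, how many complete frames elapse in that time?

Frames = 3304.25 × 50 = 330425/2 ≈ 165212.5000.
Complete frames: 165212.

165212 frames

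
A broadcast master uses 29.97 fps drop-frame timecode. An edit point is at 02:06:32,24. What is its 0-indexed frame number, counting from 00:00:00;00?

Complete 10-minute blocks: 12, each 17982 frames → 215784.
Remaining 6 whole minutes in the current block: 1800 + 5 × 1798 = 10790 frames.
Within the current minute: 32 × 30 + 24 − 2 = 982 (labels ;00/;01 skipped at this minute). Total = 215784 + 10790 + 982 = 227556.

227556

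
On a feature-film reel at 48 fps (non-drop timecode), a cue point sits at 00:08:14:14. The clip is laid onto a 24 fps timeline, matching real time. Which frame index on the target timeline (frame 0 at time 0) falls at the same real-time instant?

Source frame index: (0×3600 + 8×60 + 14) × 48 + 14 = 23726.
Real time: 23726 / (48) = 11863/24 s.
Target frame: (11863/24) × (24) = 11863.

frame 11863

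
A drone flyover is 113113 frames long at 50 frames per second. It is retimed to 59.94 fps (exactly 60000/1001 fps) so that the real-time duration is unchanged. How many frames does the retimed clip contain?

Target frames = source frames × (target rate / source rate) = 113113 × (60000/1001)/(50) = 113113 × 1200/1001 = 135600.

135600 frames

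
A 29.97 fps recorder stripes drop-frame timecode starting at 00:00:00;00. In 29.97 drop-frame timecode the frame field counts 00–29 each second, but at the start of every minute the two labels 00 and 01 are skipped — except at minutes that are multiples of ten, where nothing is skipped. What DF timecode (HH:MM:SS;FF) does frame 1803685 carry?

16:43:03;01

Ten DF minutes hold 17982 frames, so frame 1803685 lies in block 100 (frames 1798200–1816181) with 5485 frames into that block.
The block's first minute is 1800 frames and the rest 1798 each; 5485 frames reaches minute 3, so 100 × 18 + 3 × 2 = 1806 labels have been skipped so far.
Adding those back, label number 1803685 + 1806 = 1805491 at 30 labels/s is 60183 s + 1 f = 16 h 43 min 3 s frame 1, i.e. 16:43:03;01.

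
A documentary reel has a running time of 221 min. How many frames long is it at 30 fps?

221 min = 13260 s.
Frames = 13260 × 30 = 397800.

397800 frames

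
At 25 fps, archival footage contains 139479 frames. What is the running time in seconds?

5579.16 seconds

Running time = 139479 / (25) = 5579.16 s.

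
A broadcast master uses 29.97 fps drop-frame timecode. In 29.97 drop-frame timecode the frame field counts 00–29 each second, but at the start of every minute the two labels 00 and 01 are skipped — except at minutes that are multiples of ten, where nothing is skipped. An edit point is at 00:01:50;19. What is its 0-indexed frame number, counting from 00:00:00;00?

3317

Complete 10-minute blocks: 0, each 17982 frames → 0.
Remaining 1 whole minute in the current block: 1800 + 0 × 1798 = 1800 frames.
Within the current minute: 50 × 30 + 19 − 2 = 1517 (labels ;00/;01 skipped at this minute). Total = 0 + 1800 + 1517 = 3317.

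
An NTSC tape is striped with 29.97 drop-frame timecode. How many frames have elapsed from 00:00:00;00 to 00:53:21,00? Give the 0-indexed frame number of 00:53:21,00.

As if non-drop at 30 labels/s: (0 × 3600 + 53 × 60 + 21) × 30 + 0 = 96030.
Minute boundaries passed: 53; those not divisible by 10: 53 − 5 = 48; dropped labels = 2 × 48 = 96.
Actual frame index = 96030 − 96 = 95934.

95934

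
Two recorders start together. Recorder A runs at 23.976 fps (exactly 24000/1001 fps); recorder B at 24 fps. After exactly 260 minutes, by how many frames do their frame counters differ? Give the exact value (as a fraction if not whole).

260 min = 15600 s.
A emits 24000/1001 × 15600 = 28800000/77 frames; B emits 24 × 15600 = 374400.
Difference = 28800/77 frames (≈ 374.0260); B is ahead of A.

28800/77 frames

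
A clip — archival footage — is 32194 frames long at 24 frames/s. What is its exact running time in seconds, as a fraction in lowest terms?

16097/12 seconds

Running time = 32194 ÷ (24) = 32194 × 1/24 = 16097/12 s.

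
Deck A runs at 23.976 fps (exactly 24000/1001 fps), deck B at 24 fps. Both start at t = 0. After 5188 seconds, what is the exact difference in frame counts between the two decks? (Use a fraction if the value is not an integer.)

124512/1001 frames

A emits 24000/1001 × 5188 = 124512000/1001 frames; B emits 24 × 5188 = 124512.
Difference = 124512/1001 frames (≈ 124.3876); B is ahead of A.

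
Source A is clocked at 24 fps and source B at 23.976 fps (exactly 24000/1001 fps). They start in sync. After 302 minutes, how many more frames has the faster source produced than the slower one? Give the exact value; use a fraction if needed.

302 min = 18120 s.
A emits 24 × 18120 = 434880 frames; B emits 24000/1001 × 18120 = 434880000/1001.
Difference = 434880/1001 frames (≈ 434.4456); B is behind A.

434880/1001 frames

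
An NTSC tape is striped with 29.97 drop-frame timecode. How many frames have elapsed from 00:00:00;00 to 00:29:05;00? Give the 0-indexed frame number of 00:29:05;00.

As if non-drop at 30 labels/s: (0 × 3600 + 29 × 60 + 5) × 30 + 0 = 52350.
Minute boundaries passed: 29; those not divisible by 10: 29 − 2 = 27; dropped labels = 2 × 27 = 54.
Actual frame index = 52350 − 54 = 52296.

52296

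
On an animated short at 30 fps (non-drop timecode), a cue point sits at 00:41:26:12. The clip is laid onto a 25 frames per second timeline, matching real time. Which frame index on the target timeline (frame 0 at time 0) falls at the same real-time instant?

frame 62160

Source frame index: (0×3600 + 41×60 + 26) × 30 + 12 = 74592.
Real time: 74592 / (30) = 12432/5 s.
Target frame: (12432/5) × (25) = 62160.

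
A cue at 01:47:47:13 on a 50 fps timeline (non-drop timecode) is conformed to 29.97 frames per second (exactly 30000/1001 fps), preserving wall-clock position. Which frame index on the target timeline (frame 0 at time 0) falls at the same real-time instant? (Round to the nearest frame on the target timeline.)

frame 193824

Source frame index: (1×3600 + 47×60 + 47) × 50 + 13 = 323363.
Real time: 323363 / (50) = 323363/50 s.
Target frame: (323363/50) × (30000/1001) = 194017800/1001 ≈ 193823.976 → 193824.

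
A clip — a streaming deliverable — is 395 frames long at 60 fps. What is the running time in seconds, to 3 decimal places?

Running time = 395 × 1/60 = 79/12 s ≈ 6.583 s.

6.583 seconds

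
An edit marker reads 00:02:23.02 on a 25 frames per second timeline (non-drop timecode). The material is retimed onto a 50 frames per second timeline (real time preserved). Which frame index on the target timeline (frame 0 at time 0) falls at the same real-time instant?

frame 7154

Source frame index: (0×3600 + 2×60 + 23) × 25 + 2 = 3577.
Real time: 3577 / (25) = 3577/25 s.
Target frame: (3577/25) × (50) = 7154.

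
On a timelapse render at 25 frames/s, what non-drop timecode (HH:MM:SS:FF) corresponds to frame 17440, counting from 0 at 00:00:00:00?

17440 ÷ 25 = 697 full seconds, remainder 15 frames.
697 s = 0 h 11 min 37 s.
Timecode: 00:11:37:15.

00:11:37:15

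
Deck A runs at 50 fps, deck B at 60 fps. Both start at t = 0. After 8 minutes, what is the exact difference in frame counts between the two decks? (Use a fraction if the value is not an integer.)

8 min = 480 s.
A emits 50 × 480 = 24000 frames; B emits 60 × 480 = 28800.
Difference = 4800 frames; B is ahead of A.

4800 frames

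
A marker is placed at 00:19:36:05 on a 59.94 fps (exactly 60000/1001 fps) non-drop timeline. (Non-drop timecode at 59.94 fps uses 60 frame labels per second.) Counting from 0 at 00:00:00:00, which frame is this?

frame 70565

Total seconds to the label: (0 × 3600 + 19 × 60 + 36) = 1176.
Frame index = 1176 × 60 + 5 = 70565.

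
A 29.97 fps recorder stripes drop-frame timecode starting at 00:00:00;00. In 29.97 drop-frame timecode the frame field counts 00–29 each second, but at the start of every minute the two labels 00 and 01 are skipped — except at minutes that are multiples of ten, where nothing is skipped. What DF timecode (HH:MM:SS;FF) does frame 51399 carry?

Each 10-minute DF block holds 10 × 60 × 30 − 9 × 2 = 17982 frames. 51399 ÷ 17982 → 2 full blocks, remainder 15435.
Within the partial block the first minute is 1800 frames and each further minute 1798, so 8 further minute boundaries passed. Total skipped labels = 18 × 2 + 2 × 8 = 52.
Non-drop label index = 51399 + 52 = 51451; at 30 labels/s that is 00:28:35:01, i.e. DF 00:28:35;01.

00:28:35;01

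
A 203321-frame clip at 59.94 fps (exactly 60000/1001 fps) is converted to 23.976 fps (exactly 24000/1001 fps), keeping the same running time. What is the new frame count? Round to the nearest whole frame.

Frames at target rate = 203321 × (24000/1001) / (60000/1001) = 406642/5 ≈ 81328.400.
Nearest whole frame: 81328.

81328 frames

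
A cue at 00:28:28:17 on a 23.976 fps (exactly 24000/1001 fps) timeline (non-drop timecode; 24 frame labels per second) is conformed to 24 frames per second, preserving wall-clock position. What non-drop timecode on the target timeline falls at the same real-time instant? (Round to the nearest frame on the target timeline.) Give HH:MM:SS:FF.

00:28:30:10

Source frame index: (0×3600 + 28×60 + 28) × 24 + 17 = 41009.
Real time: 41009 / (24000/1001) = 41050009/24000 s.
Target frame: (41050009/24000) × (24) = 41050009/1000 ≈ 41050.009 → 41050.
At 24 labels/s: frame 41050 → 00:28:30:10.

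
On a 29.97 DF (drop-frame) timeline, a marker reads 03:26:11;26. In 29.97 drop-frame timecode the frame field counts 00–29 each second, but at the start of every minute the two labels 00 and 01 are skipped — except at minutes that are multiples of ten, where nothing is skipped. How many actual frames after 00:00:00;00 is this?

Complete 10-minute blocks: 20, each 17982 frames → 359640.
Remaining 6 whole minutes in the current block: 1800 + 5 × 1798 = 10790 frames.
Within the current minute: 11 × 30 + 26 − 2 = 354 (labels ;00/;01 skipped at this minute). Total = 359640 + 10790 + 354 = 370784.

370784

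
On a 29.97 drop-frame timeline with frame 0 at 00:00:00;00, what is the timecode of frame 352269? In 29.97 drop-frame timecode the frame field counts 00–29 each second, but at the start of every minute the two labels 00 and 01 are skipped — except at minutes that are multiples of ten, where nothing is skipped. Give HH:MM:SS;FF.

03:15:54;01

Ten DF minutes hold 17982 frames, so frame 352269 lies in block 19 (frames 341658–359639) with 10611 frames into that block.
The block's first minute is 1800 frames and the rest 1798 each; 10611 frames reaches minute 5, so 19 × 18 + 5 × 2 = 352 labels have been skipped so far.
Adding those back, label number 352269 + 352 = 352621 at 30 labels/s is 11754 s + 1 f = 3 h 15 min 54 s frame 1, i.e. 03:15:54;01.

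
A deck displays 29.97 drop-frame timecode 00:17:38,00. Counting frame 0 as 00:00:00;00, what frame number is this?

Complete 10-minute blocks: 1, each 17982 frames → 17982.
Remaining 7 whole minutes in the current block: 1800 + 6 × 1798 = 12588 frames.
Within the current minute: 38 × 30 + 0 − 2 = 1138 (labels ;00/;01 skipped at this minute). Total = 17982 + 12588 + 1138 = 31708.

31708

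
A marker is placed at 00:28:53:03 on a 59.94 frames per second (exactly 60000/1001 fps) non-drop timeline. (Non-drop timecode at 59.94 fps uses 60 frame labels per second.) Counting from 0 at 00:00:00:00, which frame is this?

103983

Total seconds to the label: (0 × 3600 + 28 × 60 + 53) = 1733.
Frame index = 1733 × 60 + 3 = 103983.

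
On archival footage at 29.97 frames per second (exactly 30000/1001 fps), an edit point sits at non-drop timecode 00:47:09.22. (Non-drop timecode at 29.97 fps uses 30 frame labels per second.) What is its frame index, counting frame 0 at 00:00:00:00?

Total seconds to the label: (0 × 3600 + 47 × 60 + 9) = 2829.
Frame index = 2829 × 30 + 22 = 84892.

84892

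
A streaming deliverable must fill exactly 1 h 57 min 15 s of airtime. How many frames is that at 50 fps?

351750 frames

1 h 57 min 15 s = 7035 s.
Frames = 7035 × 50 = 351750.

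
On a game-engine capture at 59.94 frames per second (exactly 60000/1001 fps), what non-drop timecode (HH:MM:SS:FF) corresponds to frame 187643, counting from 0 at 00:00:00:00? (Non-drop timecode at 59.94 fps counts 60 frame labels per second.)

187643 ÷ 60 = 3127 full seconds, remainder 23 frames.
3127 s = 0 h 52 min 7 s.
Timecode: 00:52:07:23.

00:52:07:23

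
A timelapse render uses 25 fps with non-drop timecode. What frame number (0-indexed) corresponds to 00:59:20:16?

Total seconds to the label: (0 × 3600 + 59 × 60 + 20) = 3560.
Frame index = 3560 × 25 + 16 = 89016.

frame 89016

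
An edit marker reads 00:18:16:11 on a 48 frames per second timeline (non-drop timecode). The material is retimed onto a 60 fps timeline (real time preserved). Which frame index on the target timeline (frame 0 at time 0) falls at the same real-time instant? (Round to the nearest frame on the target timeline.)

Source frame index: (0×3600 + 18×60 + 16) × 48 + 11 = 52619.
Real time: 52619 / (48) = 52619/48 s.
Target frame: (52619/48) × (60) = 263095/4 ≈ 65773.750 → 65774.

frame 65774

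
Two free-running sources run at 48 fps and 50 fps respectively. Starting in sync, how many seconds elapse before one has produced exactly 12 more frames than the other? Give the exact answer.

6 seconds

The gap grows by |50 − 48| = 2 frames per second.
Time for a 12-frame gap: 12 ÷ (2) = 6 s.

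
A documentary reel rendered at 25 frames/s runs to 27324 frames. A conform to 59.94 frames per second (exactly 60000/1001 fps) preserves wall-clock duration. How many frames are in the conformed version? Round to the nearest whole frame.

Frames at target rate = 27324 × (60000/1001) / (25) = 5961600/91 ≈ 65512.088.
Nearest whole frame: 65512.

65512 frames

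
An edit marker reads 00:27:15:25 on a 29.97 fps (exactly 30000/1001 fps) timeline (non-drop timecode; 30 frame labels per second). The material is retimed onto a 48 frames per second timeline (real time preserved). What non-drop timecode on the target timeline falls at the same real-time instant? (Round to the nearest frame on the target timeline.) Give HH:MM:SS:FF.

Source frame index: (0×3600 + 27×60 + 15) × 30 + 25 = 49075.
Real time: 49075 / (30000/1001) = 1964963/1200 s.
Target frame: (1964963/1200) × (48) = 1964963/25 ≈ 78598.520 → 78599.
At 48 labels/s: frame 78599 → 00:27:17:23.

00:27:17:23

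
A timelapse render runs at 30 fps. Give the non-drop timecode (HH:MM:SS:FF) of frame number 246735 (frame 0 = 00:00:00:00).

02:17:04:15

246735 ÷ 30 = 8224 full seconds, remainder 15 frames.
8224 s = 2 h 17 min 4 s.
Timecode: 02:17:04:15.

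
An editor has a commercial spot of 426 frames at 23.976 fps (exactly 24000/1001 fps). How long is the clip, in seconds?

Running time = 426 / (24000/1001) = 17.76775 s.

17.76775 seconds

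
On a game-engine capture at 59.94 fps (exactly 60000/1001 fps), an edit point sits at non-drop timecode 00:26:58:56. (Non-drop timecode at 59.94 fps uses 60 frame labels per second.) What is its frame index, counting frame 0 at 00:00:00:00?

Total seconds to the label: (0 × 3600 + 26 × 60 + 58) = 1618.
Frame index = 1618 × 60 + 56 = 97136.

97136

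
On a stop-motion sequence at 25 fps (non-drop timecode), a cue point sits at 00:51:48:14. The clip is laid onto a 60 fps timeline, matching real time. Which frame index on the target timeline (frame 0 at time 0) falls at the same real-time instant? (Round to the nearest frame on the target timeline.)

Source frame index: (0×3600 + 51×60 + 48) × 25 + 14 = 77714.
Real time: 77714 / (25) = 77714/25 s.
Target frame: (77714/25) × (60) = 932568/5 ≈ 186513.600 → 186514.

frame 186514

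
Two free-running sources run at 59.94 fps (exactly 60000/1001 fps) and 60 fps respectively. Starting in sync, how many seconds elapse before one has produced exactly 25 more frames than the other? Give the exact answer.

The gap grows by |60 − 60000/1001| = 60/1001 frames per second.
Time for a 25-frame gap: 25 ÷ (60/1001) = 5005/12 s.

5005/12 seconds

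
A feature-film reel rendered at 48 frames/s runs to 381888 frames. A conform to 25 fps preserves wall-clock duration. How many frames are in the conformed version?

Target frames = source frames × (target rate / source rate) = 381888 × (25)/(48) = 381888 × 25/48 = 198900.

198900 frames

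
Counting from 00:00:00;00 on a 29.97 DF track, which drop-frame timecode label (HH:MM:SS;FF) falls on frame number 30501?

00:16:57;21

Each 10-minute DF block holds 10 × 60 × 30 − 9 × 2 = 17982 frames. 30501 ÷ 17982 → 1 full block, remainder 12519.
Within the partial block the first minute is 1800 frames and each further minute 1798, so 6 further minute boundaries passed. Total skipped labels = 18 × 1 + 2 × 6 = 30.
Non-drop label index = 30501 + 30 = 30531; at 30 labels/s that is 00:16:57:21, i.e. DF 00:16:57;21.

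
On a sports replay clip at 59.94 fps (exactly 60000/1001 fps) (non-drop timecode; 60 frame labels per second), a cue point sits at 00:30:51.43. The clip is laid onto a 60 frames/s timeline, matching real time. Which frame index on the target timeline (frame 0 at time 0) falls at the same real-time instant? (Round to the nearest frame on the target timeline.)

frame 111214

Source frame index: (0×3600 + 30×60 + 51) × 60 + 43 = 111103.
Real time: 111103 / (60000/1001) = 111214103/60000 s.
Target frame: (111214103/60000) × (60) = 111214103/1000 ≈ 111214.103 → 111214.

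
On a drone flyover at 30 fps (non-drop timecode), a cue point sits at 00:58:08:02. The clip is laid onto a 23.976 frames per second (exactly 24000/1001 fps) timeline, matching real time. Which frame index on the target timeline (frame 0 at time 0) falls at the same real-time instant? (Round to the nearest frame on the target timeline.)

Source frame index: (0×3600 + 58×60 + 8) × 30 + 2 = 104642.
Real time: 104642 / (30) = 52321/15 s.
Target frame: (52321/15) × (24000/1001) = 83713600/1001 ≈ 83629.970 → 83630.

frame 83630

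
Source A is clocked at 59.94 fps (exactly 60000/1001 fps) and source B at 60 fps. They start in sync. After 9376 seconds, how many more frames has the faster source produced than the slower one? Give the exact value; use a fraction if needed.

562560/1001 frames

A emits 60000/1001 × 9376 = 562560000/1001 frames; B emits 60 × 9376 = 562560.
Difference = 562560/1001 frames (≈ 561.9980); B is ahead of A.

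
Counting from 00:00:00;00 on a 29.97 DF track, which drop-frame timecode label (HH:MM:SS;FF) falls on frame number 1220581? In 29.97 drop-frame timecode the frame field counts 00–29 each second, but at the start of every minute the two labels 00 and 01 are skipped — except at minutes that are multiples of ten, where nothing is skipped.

Ten DF minutes hold 17982 frames, so frame 1220581 lies in block 67 (frames 1204794–1222775) with 15787 frames into that block.
The block's first minute is 1800 frames and the rest 1798 each; 15787 frames reaches minute 8, so 67 × 18 + 8 × 2 = 1222 labels have been skipped so far.
Adding those back, label number 1220581 + 1222 = 1221803 at 30 labels/s is 40726 s + 23 f = 11 h 18 min 46 s frame 23, i.e. 11:18:46;23.

11:18:46;23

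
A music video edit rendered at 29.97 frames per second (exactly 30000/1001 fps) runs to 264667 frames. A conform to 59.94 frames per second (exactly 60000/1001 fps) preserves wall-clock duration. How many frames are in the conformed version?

529334 frames

Target frames = source frames × (target rate / source rate) = 264667 × (60000/1001)/(30000/1001) = 264667 × 2 = 529334.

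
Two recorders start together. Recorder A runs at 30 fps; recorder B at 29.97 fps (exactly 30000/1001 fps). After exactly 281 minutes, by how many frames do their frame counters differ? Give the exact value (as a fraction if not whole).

281 min = 16860 s.
A emits 30 × 16860 = 505800 frames; B emits 30000/1001 × 16860 = 505800000/1001.
Difference = 505800/1001 frames (≈ 505.2947); B is behind A.

505800/1001 frames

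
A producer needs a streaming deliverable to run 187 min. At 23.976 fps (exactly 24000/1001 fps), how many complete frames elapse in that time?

187 min = 11220 s.
Frames = 11220 × 24000/1001 = 24480000/91 ≈ 269010.9890.
Complete frames: 269010.

269010 frames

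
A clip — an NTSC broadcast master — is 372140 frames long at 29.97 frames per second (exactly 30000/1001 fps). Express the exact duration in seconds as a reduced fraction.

18625607/1500 seconds

Running time = 372140 ÷ (30000/1001) = 372140 × 1001/30000 = 18625607/1500 s.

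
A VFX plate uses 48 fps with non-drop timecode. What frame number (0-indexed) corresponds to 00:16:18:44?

Total seconds to the label: (0 × 3600 + 16 × 60 + 18) = 978.
Frame index = 978 × 48 + 44 = 46988.

46988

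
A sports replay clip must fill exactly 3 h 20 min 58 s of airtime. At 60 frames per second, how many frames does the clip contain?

3 h 20 min 58 s = 12058 s.
Frames = 12058 × 60 = 723480.

723480 frames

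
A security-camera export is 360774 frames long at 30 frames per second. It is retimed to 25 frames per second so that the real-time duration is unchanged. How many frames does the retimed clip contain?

Target frames = source frames × (target rate / source rate) = 360774 × (25)/(30) = 360774 × 5/6 = 300645.

300645 frames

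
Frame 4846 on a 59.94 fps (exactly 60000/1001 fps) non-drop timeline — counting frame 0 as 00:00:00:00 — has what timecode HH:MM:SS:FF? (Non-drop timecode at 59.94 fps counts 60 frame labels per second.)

00:01:20:46

4846 ÷ 60 = 80 full seconds, remainder 46 frames.
80 s = 0 h 1 min 20 s.
Timecode: 00:01:20:46.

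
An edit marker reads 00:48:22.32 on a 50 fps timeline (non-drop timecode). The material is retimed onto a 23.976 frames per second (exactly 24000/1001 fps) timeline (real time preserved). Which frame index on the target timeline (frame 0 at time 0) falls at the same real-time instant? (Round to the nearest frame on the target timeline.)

Source frame index: (0×3600 + 48×60 + 22) × 50 + 32 = 145132.
Real time: 145132 / (50) = 72566/25 s.
Target frame: (72566/25) × (24000/1001) = 5358720/77 ≈ 69593.766 → 69594.

frame 69594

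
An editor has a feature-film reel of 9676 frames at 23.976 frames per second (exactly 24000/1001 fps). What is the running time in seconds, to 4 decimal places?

Running time = 9676 × 1001/24000 = 2421419/6000 s ≈ 403.5698 s.

403.5698 seconds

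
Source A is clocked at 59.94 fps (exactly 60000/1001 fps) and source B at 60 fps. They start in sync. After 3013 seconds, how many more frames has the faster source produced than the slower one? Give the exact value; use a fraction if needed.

180780/1001 frames

A emits 60000/1001 × 3013 = 180780000/1001 frames; B emits 60 × 3013 = 180780.
Difference = 180780/1001 frames (≈ 180.5994); B is ahead of A.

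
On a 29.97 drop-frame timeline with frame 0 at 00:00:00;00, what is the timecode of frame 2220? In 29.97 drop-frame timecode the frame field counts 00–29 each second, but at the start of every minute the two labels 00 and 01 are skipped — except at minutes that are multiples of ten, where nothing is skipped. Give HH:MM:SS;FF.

00:01:14;02

Ten DF minutes hold 17982 frames, so frame 2220 lies in block 0 (frames 0–17981) with 2220 frames into that block.
The block's first minute is 1800 frames and the rest 1798 each; 2220 frames reaches minute 1, so 0 × 18 + 1 × 2 = 2 labels have been skipped so far.
Adding those back, label number 2220 + 2 = 2222 at 30 labels/s is 74 s + 2 f = 0 h 1 min 14 s frame 2, i.e. 00:01:14;02.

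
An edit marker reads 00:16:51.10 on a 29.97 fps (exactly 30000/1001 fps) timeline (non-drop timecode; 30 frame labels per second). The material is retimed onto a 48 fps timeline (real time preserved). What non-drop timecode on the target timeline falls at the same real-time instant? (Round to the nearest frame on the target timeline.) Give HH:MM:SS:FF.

Source frame index: (0×3600 + 16×60 + 51) × 30 + 10 = 30340.
Real time: 30340 / (30000/1001) = 1518517/1500 s.
Target frame: (1518517/1500) × (48) = 6074068/125 ≈ 48592.544 → 48593.
At 48 labels/s: frame 48593 → 00:16:52:17.

00:16:52:17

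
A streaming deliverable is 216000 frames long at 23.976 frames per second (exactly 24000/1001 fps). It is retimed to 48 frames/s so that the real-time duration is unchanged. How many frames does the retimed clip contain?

Target frames = source frames × (target rate / source rate) = 216000 × (48)/(24000/1001) = 216000 × 1001/500 = 432432.

432432 frames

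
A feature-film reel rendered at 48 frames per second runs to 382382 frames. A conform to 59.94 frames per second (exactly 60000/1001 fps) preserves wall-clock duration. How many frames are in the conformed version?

Target frames = source frames × (target rate / source rate) = 382382 × (60000/1001)/(48) = 382382 × 1250/1001 = 477500.

477500 frames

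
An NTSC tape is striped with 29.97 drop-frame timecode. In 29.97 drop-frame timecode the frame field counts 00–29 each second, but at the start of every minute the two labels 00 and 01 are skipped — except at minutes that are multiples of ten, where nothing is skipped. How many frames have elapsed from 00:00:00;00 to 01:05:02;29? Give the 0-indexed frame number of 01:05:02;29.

As if non-drop at 30 labels/s: (1 × 3600 + 5 × 60 + 2) × 30 + 29 = 117089.
Minute boundaries passed: 65; those not divisible by 10: 65 − 6 = 59; dropped labels = 2 × 59 = 118.
Actual frame index = 117089 − 118 = 116971.

116971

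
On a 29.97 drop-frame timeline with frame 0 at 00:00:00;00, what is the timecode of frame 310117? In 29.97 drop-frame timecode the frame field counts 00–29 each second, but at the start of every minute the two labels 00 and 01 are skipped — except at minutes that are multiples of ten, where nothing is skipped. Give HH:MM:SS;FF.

02:52:27;17

Ten DF minutes hold 17982 frames, so frame 310117 lies in block 17 (frames 305694–323675) with 4423 frames into that block.
The block's first minute is 1800 frames and the rest 1798 each; 4423 frames reaches minute 2, so 17 × 18 + 2 × 2 = 310 labels have been skipped so far.
Adding those back, label number 310117 + 310 = 310427 at 30 labels/s is 10347 s + 17 f = 2 h 52 min 27 s frame 17, i.e. 02:52:27;17.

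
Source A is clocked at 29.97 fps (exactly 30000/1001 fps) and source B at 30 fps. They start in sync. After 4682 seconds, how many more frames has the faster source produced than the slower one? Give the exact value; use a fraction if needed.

A emits 30000/1001 × 4682 = 140460000/1001 frames; B emits 30 × 4682 = 140460.
Difference = 140460/1001 frames (≈ 140.3197); B is ahead of A.

140460/1001 frames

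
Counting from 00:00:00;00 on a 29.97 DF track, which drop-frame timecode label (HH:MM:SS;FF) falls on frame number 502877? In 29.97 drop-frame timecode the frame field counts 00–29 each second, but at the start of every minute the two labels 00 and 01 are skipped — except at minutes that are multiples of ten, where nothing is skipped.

04:39:39;11

Each 10-minute DF block holds 10 × 60 × 30 − 9 × 2 = 17982 frames. 502877 ÷ 17982 → 27 full blocks, remainder 17363.
Within the partial block the first minute is 1800 frames and each further minute 1798, so 9 further minute boundaries passed. Total skipped labels = 18 × 27 + 2 × 9 = 504.
Non-drop label index = 502877 + 504 = 503381; at 30 labels/s that is 04:39:39:11, i.e. DF 04:39:39;11.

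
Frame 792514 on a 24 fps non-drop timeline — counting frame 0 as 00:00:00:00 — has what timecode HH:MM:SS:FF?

792514 ÷ 24 = 33021 full seconds, remainder 10 frames.
33021 s = 9 h 10 min 21 s.
Timecode: 09:10:21:10.

09:10:21:10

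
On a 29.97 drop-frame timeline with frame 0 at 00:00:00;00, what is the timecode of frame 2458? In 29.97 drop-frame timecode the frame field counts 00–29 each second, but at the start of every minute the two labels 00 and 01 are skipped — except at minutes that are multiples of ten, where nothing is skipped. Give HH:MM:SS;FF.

Ten DF minutes hold 17982 frames, so frame 2458 lies in block 0 (frames 0–17981) with 2458 frames into that block.
The block's first minute is 1800 frames and the rest 1798 each; 2458 frames reaches minute 1, so 0 × 18 + 1 × 2 = 2 labels have been skipped so far.
Adding those back, label number 2458 + 2 = 2460 at 30 labels/s is 82 s + 0 f = 0 h 1 min 22 s frame 0, i.e. 00:01:22;00.

00:01:22;00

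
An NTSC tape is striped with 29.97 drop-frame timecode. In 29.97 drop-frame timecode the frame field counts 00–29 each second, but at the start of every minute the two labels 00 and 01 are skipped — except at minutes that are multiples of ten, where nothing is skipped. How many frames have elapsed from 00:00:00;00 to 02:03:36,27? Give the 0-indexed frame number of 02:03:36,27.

Complete 10-minute blocks: 12, each 17982 frames → 215784.
Remaining 3 whole minutes in the current block: 1800 + 2 × 1798 = 5396 frames.
Within the current minute: 36 × 30 + 27 − 2 = 1105 (labels ;00/;01 skipped at this minute). Total = 215784 + 5396 + 1105 = 222285.

222285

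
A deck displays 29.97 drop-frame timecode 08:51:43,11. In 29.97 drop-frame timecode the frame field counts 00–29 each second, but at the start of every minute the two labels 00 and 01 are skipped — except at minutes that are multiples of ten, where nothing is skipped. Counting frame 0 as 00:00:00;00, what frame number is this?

956145

Complete 10-minute blocks: 53, each 17982 frames → 953046.
Remaining 1 whole minute in the current block: 1800 + 0 × 1798 = 1800 frames.
Within the current minute: 43 × 30 + 11 − 2 = 1299 (labels ;00/;01 skipped at this minute). Total = 953046 + 1800 + 1299 = 956145.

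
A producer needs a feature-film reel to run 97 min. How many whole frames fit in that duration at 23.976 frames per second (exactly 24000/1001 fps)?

139540 frames

97 min = 5820 s.
Frames = 5820 × 24000/1001 = 139680000/1001 ≈ 139540.4595.
Complete frames: 139540.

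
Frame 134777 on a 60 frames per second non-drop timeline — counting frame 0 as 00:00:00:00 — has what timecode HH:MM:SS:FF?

00:37:26:17

134777 ÷ 60 = 2246 full seconds, remainder 17 frames.
2246 s = 0 h 37 min 26 s.
Timecode: 00:37:26:17.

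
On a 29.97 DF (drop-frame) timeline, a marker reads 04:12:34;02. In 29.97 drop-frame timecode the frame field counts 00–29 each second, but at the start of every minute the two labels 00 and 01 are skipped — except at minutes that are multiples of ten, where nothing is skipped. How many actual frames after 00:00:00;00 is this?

454168

Complete 10-minute blocks: 25, each 17982 frames → 449550.
Remaining 2 whole minutes in the current block: 1800 + 1 × 1798 = 3598 frames.
Within the current minute: 34 × 30 + 2 − 2 = 1020 (labels ;00/;01 skipped at this minute). Total = 449550 + 3598 + 1020 = 454168.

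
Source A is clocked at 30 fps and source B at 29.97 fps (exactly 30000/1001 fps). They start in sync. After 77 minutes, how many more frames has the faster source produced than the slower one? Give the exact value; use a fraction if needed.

1800/13 frames

77 min = 4620 s.
A emits 30 × 4620 = 138600 frames; B emits 30000/1001 × 4620 = 1800000/13.
Difference = 1800/13 frames (≈ 138.4615); B is behind A.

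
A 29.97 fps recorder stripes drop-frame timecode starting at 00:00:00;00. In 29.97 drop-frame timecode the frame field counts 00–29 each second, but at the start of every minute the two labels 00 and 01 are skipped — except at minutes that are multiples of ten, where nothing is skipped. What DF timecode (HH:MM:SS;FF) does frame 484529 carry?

04:29:27;05

Ten DF minutes hold 17982 frames, so frame 484529 lies in block 26 (frames 467532–485513) with 16997 frames into that block.
The block's first minute is 1800 frames and the rest 1798 each; 16997 frames reaches minute 9, so 26 × 18 + 9 × 2 = 486 labels have been skipped so far.
Adding those back, label number 484529 + 486 = 485015 at 30 labels/s is 16167 s + 5 f = 4 h 29 min 27 s frame 5, i.e. 04:29:27;05.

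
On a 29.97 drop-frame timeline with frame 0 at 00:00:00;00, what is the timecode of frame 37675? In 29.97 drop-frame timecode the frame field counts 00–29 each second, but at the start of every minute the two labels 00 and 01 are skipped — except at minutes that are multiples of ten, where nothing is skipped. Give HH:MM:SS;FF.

Each 10-minute DF block holds 10 × 60 × 30 − 9 × 2 = 17982 frames. 37675 ÷ 17982 → 2 full blocks, remainder 1711.
Within the partial block the first minute is 1800 frames and each further minute 1798, so 0 further minute boundaries passed. Total skipped labels = 18 × 2 + 2 × 0 = 36.
Non-drop label index = 37675 + 36 = 37711; at 30 labels/s that is 00:20:57:01, i.e. DF 00:20:57;01.

00:20:57;01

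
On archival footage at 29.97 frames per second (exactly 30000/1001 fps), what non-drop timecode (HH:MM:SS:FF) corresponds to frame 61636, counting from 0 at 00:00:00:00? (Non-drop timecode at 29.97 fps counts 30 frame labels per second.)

61636 ÷ 30 = 2054 full seconds, remainder 16 frames.
2054 s = 0 h 34 min 14 s.
Timecode: 00:34:14:16.

00:34:14:16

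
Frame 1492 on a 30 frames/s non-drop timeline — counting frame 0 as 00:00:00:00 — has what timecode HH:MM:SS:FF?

00:00:49:22

1492 ÷ 30 = 49 full seconds, remainder 22 frames.
49 s = 0 h 0 min 49 s.
Timecode: 00:00:49:22.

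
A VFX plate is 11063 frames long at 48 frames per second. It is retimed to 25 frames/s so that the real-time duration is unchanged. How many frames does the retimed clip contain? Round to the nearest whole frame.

5762 frames

Frames at target rate = 11063 × (25) / (48) = 276575/48 ≈ 5761.979.
Nearest whole frame: 5762.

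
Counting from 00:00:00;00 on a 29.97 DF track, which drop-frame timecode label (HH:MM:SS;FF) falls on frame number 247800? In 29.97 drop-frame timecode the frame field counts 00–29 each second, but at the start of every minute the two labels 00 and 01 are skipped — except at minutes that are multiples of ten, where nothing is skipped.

Each 10-minute DF block holds 10 × 60 × 30 − 9 × 2 = 17982 frames. 247800 ÷ 17982 → 13 full blocks, remainder 14034.
Within the partial block the first minute is 1800 frames and each further minute 1798, so 7 further minute boundaries passed. Total skipped labels = 18 × 13 + 2 × 7 = 248.
Non-drop label index = 247800 + 248 = 248048; at 30 labels/s that is 02:17:48:08, i.e. DF 02:17:48;08.

02:17:48;08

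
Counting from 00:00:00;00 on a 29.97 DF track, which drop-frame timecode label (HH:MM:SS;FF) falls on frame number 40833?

00:22:42;13

Each 10-minute DF block holds 10 × 60 × 30 − 9 × 2 = 17982 frames. 40833 ÷ 17982 → 2 full blocks, remainder 4869.
Within the partial block the first minute is 1800 frames and each further minute 1798, so 2 further minute boundaries passed. Total skipped labels = 18 × 2 + 2 × 2 = 40.
Non-drop label index = 40833 + 40 = 40873; at 30 labels/s that is 00:22:42:13, i.e. DF 00:22:42;13.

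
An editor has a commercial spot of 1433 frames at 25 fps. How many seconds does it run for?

Running time = 1433 / (25) = 57.32 s.

57.32 seconds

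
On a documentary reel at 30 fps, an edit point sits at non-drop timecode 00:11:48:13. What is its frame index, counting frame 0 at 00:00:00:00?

Total seconds to the label: (0 × 3600 + 11 × 60 + 48) = 708.
Frame index = 708 × 30 + 13 = 21253.

21253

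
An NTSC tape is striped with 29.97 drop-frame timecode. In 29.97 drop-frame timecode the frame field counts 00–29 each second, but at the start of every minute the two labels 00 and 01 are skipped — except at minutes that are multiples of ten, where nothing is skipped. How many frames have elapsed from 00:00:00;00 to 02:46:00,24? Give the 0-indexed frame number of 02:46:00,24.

Complete 10-minute blocks: 16, each 17982 frames → 287712.
Remaining 6 whole minutes in the current block: 1800 + 5 × 1798 = 10790 frames.
Within the current minute: 0 × 30 + 24 − 2 = 22 (labels ;00/;01 skipped at this minute). Total = 287712 + 10790 + 22 = 298524.

298524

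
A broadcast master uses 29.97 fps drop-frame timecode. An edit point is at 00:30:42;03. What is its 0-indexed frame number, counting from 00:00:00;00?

Complete 10-minute blocks: 3, each 17982 frames → 53946.
Remaining 0 whole minutes in the current block: 0 frames.
Within the current minute: 42 × 30 + 3 = 1263. Total = 53946 + 0 + 1263 = 55209.

55209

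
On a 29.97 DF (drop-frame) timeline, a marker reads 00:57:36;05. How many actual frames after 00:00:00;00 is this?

103581

As if non-drop at 30 labels/s: (0 × 3600 + 57 × 60 + 36) × 30 + 5 = 103685.
Minute boundaries passed: 57; those not divisible by 10: 57 − 5 = 52; dropped labels = 2 × 52 = 104.
Actual frame index = 103685 − 104 = 103581.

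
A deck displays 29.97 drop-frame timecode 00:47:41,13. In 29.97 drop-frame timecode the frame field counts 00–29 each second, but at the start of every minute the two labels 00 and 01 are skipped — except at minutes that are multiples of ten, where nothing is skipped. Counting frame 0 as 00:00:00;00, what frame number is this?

85757

As if non-drop at 30 labels/s: (0 × 3600 + 47 × 60 + 41) × 30 + 13 = 85843.
Minute boundaries passed: 47; those not divisible by 10: 47 − 4 = 43; dropped labels = 2 × 43 = 86.
Actual frame index = 85843 − 86 = 85757.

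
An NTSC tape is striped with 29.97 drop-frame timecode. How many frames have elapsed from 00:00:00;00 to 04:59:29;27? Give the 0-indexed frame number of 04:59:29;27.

Complete 10-minute blocks: 29, each 17982 frames → 521478.
Remaining 9 whole minutes in the current block: 1800 + 8 × 1798 = 16184 frames.
Within the current minute: 29 × 30 + 27 − 2 = 895 (labels ;00/;01 skipped at this minute). Total = 521478 + 16184 + 895 = 538557.

538557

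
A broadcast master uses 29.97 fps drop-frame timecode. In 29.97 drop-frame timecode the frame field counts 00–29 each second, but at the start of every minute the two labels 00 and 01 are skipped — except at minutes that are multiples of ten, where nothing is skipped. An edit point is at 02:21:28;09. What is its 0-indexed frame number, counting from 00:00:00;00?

As if non-drop at 30 labels/s: (2 × 3600 + 21 × 60 + 28) × 30 + 9 = 254649.
Minute boundaries passed: 141; those not divisible by 10: 141 − 14 = 127; dropped labels = 2 × 127 = 254.
Actual frame index = 254649 − 254 = 254395.

254395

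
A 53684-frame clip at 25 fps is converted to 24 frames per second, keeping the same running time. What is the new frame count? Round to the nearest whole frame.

Frames at target rate = 53684 × (24) / (25) = 1288416/25 ≈ 51536.640.
Nearest whole frame: 51537.

51537 frames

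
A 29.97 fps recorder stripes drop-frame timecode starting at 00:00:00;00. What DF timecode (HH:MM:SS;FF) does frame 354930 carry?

03:17:22;26

Each 10-minute DF block holds 10 × 60 × 30 − 9 × 2 = 17982 frames. 354930 ÷ 17982 → 19 full blocks, remainder 13272.
Within the partial block the first minute is 1800 frames and each further minute 1798, so 7 further minute boundaries passed. Total skipped labels = 18 × 19 + 2 × 7 = 356.
Non-drop label index = 354930 + 356 = 355286; at 30 labels/s that is 03:17:22:26, i.e. DF 03:17:22;26.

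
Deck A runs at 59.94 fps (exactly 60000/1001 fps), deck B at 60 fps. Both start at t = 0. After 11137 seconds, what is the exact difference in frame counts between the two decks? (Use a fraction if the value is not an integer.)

95460/143 frames

A emits 60000/1001 × 11137 = 95460000/143 frames; B emits 60 × 11137 = 668220.
Difference = 95460/143 frames (≈ 667.5524); B is ahead of A.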